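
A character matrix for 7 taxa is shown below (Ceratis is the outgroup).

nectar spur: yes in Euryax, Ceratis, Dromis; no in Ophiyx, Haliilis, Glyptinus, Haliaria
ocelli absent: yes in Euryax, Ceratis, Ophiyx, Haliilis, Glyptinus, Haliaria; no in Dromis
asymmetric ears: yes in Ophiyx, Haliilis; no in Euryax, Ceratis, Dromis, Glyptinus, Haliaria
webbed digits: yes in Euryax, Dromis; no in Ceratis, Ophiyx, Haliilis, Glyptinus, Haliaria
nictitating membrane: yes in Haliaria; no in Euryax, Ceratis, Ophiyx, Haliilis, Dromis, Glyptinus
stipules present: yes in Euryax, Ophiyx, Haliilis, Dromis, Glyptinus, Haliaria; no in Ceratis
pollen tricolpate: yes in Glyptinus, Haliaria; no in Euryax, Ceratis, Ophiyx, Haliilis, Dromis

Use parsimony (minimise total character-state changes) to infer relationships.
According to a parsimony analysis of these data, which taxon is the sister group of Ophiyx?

Haliilis

Character polarity is set by the outgroup: the derived state is whichever differs from the outgroup's state, so for nectar spur, ocelli absent the derived state is 'no', and for the remaining characters it is 'yes'.
nectar spur (derived state 'no') is shared by Glyptinus, Haliaria, Haliilis, and Ophiyx — a synapomorphy uniting that clade.
ocelli absent: derived state 'no' in Dromis only — an autapomorphy, so it tells us nothing about relationships among taxa.
asymmetric ears (derived state 'yes') is shared by Haliilis and Ophiyx — a synapomorphy uniting that clade.
webbed digits: derived state 'yes' in Dromis and Euryax only — synapomorphy for {Dromis, Euryax}.
nictitating membrane: derived state 'yes' in Haliaria only — an autapomorphy, so it tells us nothing about relationships among taxa.
All ingroup taxa share the derived state 'yes' for stipules present; it defines the ingroup but does not resolve relationships within it.
Only Glyptinus and Haliaria show the derived state 'yes' for pollen tricolpate, supporting them as a clade.
Most parsimonious ingroup topology: ((Dromis,Euryax),((Glyptinus,Haliaria),(Ophiyx,Haliilis))).
Ophiyx and Haliilis form a cherry on this tree, so they are sister taxa.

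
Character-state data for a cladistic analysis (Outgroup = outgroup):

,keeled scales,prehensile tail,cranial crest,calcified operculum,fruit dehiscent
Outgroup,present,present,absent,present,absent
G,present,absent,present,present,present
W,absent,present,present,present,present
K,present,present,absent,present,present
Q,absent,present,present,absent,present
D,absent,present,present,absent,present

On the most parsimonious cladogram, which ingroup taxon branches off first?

Character polarity is set by the outgroup: the derived state is whichever differs from the outgroup's state, so for keeled scales, prehensile tail, calcified operculum the derived state is 'absent', and for the remaining characters it is 'present'.
keeled scales: derived state 'absent' in D, Q, and W only — synapomorphy for {D, Q, W}.
prehensile tail (derived state 'absent') is unique to G (autapomorphy; uninformative for grouping).
cranial crest (derived state 'present') is shared by D, G, Q, and W — a synapomorphy uniting that clade.
calcified operculum (derived state 'absent') is shared by D and Q — a synapomorphy uniting that clade.
All ingroup taxa share the derived state 'present' for fruit dehiscent; it defines the ingroup but does not resolve relationships within it.
Most parsimonious ingroup topology: ((G,(W,(Q,D))),K).
K is sister to the clade containing all other ingroup taxa, so it is the earliest-diverging (most basal) ingroup lineage.

K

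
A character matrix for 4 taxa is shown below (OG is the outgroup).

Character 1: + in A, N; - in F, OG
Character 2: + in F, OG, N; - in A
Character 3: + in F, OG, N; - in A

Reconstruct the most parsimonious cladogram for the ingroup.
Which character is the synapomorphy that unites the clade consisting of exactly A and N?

Character polarity is set by the outgroup: the derived state is whichever differs from the outgroup's state, so for Character 2, Character 3 the derived state is '-', and for the remaining characters it is '+'.
Character 1 (derived state '+') is shared by A and N — a synapomorphy uniting that clade.
Character 2 (derived state '-') is unique to A (autapomorphy; uninformative for grouping).
Character 3: derived state '-' in A only — an autapomorphy, so it tells us nothing about relationships among taxa.
Most parsimonious ingroup topology: ((N,A),F).
The clade {A, N} is supported by Character 1: its derived state '+' occurs in exactly those taxa and in no other taxon (including the outgroup).

Character 1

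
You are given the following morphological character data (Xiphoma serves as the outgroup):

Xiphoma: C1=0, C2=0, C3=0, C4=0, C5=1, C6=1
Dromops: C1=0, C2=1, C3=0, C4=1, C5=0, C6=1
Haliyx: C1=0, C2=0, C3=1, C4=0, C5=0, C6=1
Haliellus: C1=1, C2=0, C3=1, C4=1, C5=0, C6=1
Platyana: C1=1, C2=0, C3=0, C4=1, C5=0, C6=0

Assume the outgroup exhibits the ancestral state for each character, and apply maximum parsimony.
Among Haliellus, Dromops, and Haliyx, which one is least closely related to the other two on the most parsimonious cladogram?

Character polarity is set by the outgroup: the derived state is whichever differs from the outgroup's state, so for C5, C6 the derived state is '0', and for the remaining characters it is '1'.
C1 (derived state '1') is shared by Haliellus and Platyana — a synapomorphy uniting that clade.
C2: derived state '1' in Dromops only — an autapomorphy, so it tells us nothing about relationships among taxa.
C3 (state '1') occurs in Haliellus and Haliyx but conflicts with the nesting implied by the other characters — most parsimoniously interpreted as homoplasy.
C4: derived state '1' in Dromops, Haliellus, and Platyana only — synapomorphy for {Dromops, Haliellus, Platyana}.
C5 (derived state '0') is shared by all ingroup taxa — unites the whole ingroup.
C6: derived state '0' in Platyana only — an autapomorphy, so it tells us nothing about relationships among taxa.
Most parsimonious ingroup topology: ((Dromops,(Haliellus,Platyana)),Haliyx).
Dromops and Haliellus share a more recent common ancestor with each other than either does with Haliyx, so Haliyx is the least closely related of the three.

Haliyx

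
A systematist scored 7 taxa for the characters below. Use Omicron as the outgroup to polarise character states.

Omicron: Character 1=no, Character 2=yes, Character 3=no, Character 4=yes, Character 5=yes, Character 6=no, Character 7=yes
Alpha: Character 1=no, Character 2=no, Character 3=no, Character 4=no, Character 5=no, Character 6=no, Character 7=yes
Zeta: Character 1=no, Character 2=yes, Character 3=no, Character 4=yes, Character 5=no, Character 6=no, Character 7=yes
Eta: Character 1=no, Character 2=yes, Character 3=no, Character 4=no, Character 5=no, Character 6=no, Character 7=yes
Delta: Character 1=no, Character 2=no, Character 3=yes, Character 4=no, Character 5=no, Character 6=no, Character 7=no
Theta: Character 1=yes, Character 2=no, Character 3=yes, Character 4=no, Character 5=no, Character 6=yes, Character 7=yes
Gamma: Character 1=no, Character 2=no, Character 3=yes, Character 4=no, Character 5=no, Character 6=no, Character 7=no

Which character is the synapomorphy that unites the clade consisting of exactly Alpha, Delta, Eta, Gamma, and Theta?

Character polarity is set by the outgroup: the derived state is whichever differs from the outgroup's state, so for Character 2, Character 4, Character 5, Character 7 the derived state is 'no', and for the remaining characters it is 'yes'.
Character 1: derived state 'yes' in Theta only — an autapomorphy, so it tells us nothing about relationships among taxa.
Only Alpha, Delta, Gamma, and Theta show the derived state 'no' for Character 2, supporting them as a clade.
Only Delta, Gamma, and Theta show the derived state 'yes' for Character 3, supporting them as a clade.
Character 4: derived state 'no' in Alpha, Delta, Eta, Gamma, and Theta only — synapomorphy for {Alpha, Delta, Eta, Gamma, Theta}.
Character 5 (derived state 'no') is shared by all ingroup taxa — unites the whole ingroup.
Character 6 (derived state 'yes') is unique to Theta (autapomorphy; uninformative for grouping).
Character 7: derived state 'no' in Delta and Gamma only — synapomorphy for {Delta, Gamma}.
Most parsimonious ingroup topology: (((Alpha,((Delta,Gamma),Theta)),Eta),Zeta).
The clade {Alpha, Delta, Eta, Gamma, Theta} is supported by Character 4: its derived state 'no' occurs in exactly those taxa and in no other taxon (including the outgroup).

Character 4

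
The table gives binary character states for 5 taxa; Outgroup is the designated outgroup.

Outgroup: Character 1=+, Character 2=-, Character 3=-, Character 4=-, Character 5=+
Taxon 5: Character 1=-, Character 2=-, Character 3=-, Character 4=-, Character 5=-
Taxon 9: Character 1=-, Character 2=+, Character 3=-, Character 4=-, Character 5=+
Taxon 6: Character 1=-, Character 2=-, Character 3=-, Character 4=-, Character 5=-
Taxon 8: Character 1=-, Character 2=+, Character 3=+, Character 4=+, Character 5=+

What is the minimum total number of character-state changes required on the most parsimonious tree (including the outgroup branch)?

5

Character polarity is set by the outgroup: the derived state is whichever differs from the outgroup's state, so for Character 1, Character 5 the derived state is '-', and for the remaining characters it is '+'.
Character 1 (derived state '-') is shared by all ingroup taxa — unites the whole ingroup.
Character 2: derived state '+' in Taxon 8 and Taxon 9 only — synapomorphy for {Taxon 8, Taxon 9}.
Character 3: derived state '+' in Taxon 8 only — an autapomorphy, so it tells us nothing about relationships among taxa.
Character 4 (derived state '+') is unique to Taxon 8 (autapomorphy; uninformative for grouping).
Character 5 (derived state '-') is shared by Taxon 5 and Taxon 6 — a synapomorphy uniting that clade.
Most parsimonious ingroup topology: ((Taxon 5,Taxon 6),(Taxon 9,Taxon 8)).
Changes per character on this tree: Character 1: 1; Character 2: 1; Character 3: 1; Character 4: 1; Character 5: 1.
Total = 5.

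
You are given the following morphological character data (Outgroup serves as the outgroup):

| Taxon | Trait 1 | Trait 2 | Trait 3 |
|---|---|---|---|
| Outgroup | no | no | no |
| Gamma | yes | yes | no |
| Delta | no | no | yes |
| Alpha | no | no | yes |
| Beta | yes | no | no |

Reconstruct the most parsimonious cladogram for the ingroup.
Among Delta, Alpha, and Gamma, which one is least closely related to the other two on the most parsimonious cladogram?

Gamma

The outgroup has state 'no' for every character, so 'yes' is the derived state throughout.
Trait 1 (derived state 'yes') is shared by Beta and Gamma — a synapomorphy uniting that clade.
Trait 2: derived state 'yes' in Gamma only — an autapomorphy, so it tells us nothing about relationships among taxa.
Trait 3 (derived state 'yes') is shared by Alpha and Delta — a synapomorphy uniting that clade.
Most parsimonious ingroup topology: ((Gamma,Beta),(Delta,Alpha)).
Delta and Alpha share a more recent common ancestor with each other than either does with Gamma, so Gamma is the least closely related of the three.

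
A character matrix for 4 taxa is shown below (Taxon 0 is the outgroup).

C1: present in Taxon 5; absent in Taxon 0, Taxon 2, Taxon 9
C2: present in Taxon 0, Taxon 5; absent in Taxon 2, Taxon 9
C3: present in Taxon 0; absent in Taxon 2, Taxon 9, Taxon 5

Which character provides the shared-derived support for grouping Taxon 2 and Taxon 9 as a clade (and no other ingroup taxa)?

C2

Character polarity is set by the outgroup: the derived state is whichever differs from the outgroup's state, so for C2, C3 the derived state is 'absent', and for the remaining characters it is 'present'.
C1: derived state 'present' in Taxon 5 only — an autapomorphy, so it tells us nothing about relationships among taxa.
C2 (derived state 'absent') is shared by Taxon 2 and Taxon 9 — a synapomorphy uniting that clade.
All ingroup taxa share the derived state 'absent' for C3; it defines the ingroup but does not resolve relationships within it.
Most parsimonious ingroup topology: ((Taxon 2,Taxon 9),Taxon 5).
The clade {Taxon 2, Taxon 9} is supported by C2: its derived state 'absent' occurs in exactly those taxa and in no other taxon (including the outgroup).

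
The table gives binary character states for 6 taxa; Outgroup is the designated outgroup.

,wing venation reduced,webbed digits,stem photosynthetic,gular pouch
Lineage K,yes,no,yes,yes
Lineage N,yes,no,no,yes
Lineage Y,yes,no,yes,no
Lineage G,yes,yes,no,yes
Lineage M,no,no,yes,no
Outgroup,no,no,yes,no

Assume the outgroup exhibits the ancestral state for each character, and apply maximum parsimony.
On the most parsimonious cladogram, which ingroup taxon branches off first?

Character polarity is set by the outgroup: the derived state is whichever differs from the outgroup's state, so for stem photosynthetic the derived state is 'no', and for the remaining characters it is 'yes'.
wing venation reduced: derived state 'yes' in Lineage G, Lineage K, Lineage N, and Lineage Y only — synapomorphy for {Lineage G, Lineage K, Lineage N, Lineage Y}.
webbed digits: derived state 'yes' in Lineage G only — an autapomorphy, so it tells us nothing about relationships among taxa.
stem photosynthetic: derived state 'no' in Lineage G and Lineage N only — synapomorphy for {Lineage G, Lineage N}.
Only Lineage G, Lineage K, and Lineage N show the derived state 'yes' for gular pouch, supporting them as a clade.
Most parsimonious ingroup topology: (Lineage M,(Lineage Y,((Lineage N,Lineage G),Lineage K))).
Lineage M is sister to the clade containing all other ingroup taxa, so it is the earliest-diverging (most basal) ingroup lineage.

Lineage M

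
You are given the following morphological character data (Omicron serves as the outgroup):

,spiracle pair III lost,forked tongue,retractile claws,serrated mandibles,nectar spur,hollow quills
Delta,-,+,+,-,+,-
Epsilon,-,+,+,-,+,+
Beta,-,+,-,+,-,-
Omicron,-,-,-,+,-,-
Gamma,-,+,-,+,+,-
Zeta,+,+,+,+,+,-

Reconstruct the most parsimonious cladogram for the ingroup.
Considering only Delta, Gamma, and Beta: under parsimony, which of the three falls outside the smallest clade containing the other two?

Character polarity is set by the outgroup: the derived state is whichever differs from the outgroup's state, so for serrated mandibles the derived state is '-', and for the remaining characters it is '+'.
spiracle pair III lost (derived state '+') is unique to Zeta (autapomorphy; uninformative for grouping).
All ingroup taxa share the derived state '+' for forked tongue; it defines the ingroup but does not resolve relationships within it.
retractile claws: derived state '+' in Delta, Epsilon, and Zeta only — synapomorphy for {Delta, Epsilon, Zeta}.
serrated mandibles (derived state '-') is shared by Delta and Epsilon — a synapomorphy uniting that clade.
Only Delta, Epsilon, Gamma, and Zeta show the derived state '+' for nectar spur, supporting them as a clade.
hollow quills (derived state '+') is unique to Epsilon (autapomorphy; uninformative for grouping).
Most parsimonious ingroup topology: ((((Delta,Epsilon),Zeta),Gamma),Beta).
Delta and Gamma share a more recent common ancestor with each other than either does with Beta, so Beta is the least closely related of the three.

Beta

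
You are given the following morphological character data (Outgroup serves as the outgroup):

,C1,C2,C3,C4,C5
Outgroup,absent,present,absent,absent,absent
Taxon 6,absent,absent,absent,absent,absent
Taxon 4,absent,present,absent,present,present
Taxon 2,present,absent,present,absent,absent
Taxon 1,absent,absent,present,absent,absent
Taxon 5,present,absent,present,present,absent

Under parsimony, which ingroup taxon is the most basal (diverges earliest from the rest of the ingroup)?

Character polarity is set by the outgroup: the derived state is whichever differs from the outgroup's state, so for C2 the derived state is 'absent', and for the remaining characters it is 'present'.
Only Taxon 2 and Taxon 5 show the derived state 'present' for C1, supporting them as a clade.
C2 (derived state 'absent') is shared by Taxon 1, Taxon 2, Taxon 5, and Taxon 6 — a synapomorphy uniting that clade.
C3: derived state 'present' in Taxon 1, Taxon 2, and Taxon 5 only — synapomorphy for {Taxon 1, Taxon 2, Taxon 5}.
C4 (state 'present') occurs in Taxon 4 and Taxon 5 but conflicts with the nesting implied by the other characters — most parsimoniously interpreted as homoplasy.
C5 (derived state 'present') is unique to Taxon 4 (autapomorphy; uninformative for grouping).
Most parsimonious ingroup topology: ((Taxon 6,((Taxon 2,Taxon 5),Taxon 1)),Taxon 4).
Taxon 4 is sister to the clade containing all other ingroup taxa, so it is the earliest-diverging (most basal) ingroup lineage.

Taxon 4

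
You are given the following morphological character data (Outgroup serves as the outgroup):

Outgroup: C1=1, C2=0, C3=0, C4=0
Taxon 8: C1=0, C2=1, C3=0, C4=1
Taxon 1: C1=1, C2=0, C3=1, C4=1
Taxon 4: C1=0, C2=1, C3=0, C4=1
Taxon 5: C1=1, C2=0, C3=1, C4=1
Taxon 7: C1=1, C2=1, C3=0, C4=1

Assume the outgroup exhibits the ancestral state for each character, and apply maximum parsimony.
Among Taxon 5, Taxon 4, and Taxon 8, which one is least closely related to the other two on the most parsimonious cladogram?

Taxon 5

Character polarity is set by the outgroup: the derived state is whichever differs from the outgroup's state, so for C1 the derived state is '0', and for the remaining characters it is '1'.
C1: derived state '0' in Taxon 4 and Taxon 8 only — synapomorphy for {Taxon 4, Taxon 8}.
Only Taxon 4, Taxon 7, and Taxon 8 show the derived state '1' for C2, supporting them as a clade.
C3 (derived state '1') is shared by Taxon 1 and Taxon 5 — a synapomorphy uniting that clade.
All ingroup taxa share the derived state '1' for C4; it defines the ingroup but does not resolve relationships within it.
Most parsimonious ingroup topology: (((Taxon 8,Taxon 4),Taxon 7),(Taxon 1,Taxon 5)).
Taxon 4 and Taxon 8 share a more recent common ancestor with each other than either does with Taxon 5, so Taxon 5 is the least closely related of the three.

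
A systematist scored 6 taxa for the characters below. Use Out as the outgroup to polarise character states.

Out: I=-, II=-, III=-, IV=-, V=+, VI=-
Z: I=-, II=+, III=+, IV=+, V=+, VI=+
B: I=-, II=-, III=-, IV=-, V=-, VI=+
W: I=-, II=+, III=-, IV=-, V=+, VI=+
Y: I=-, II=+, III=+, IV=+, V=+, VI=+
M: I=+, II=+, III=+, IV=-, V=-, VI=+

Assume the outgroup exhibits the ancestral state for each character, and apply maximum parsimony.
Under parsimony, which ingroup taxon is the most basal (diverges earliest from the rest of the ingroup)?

Character polarity is set by the outgroup: the derived state is whichever differs from the outgroup's state, so for V the derived state is '-', and for the remaining characters it is '+'.
I: derived state '+' in M only — an autapomorphy, so it tells us nothing about relationships among taxa.
Only M, W, Y, and Z show the derived state '+' for II, supporting them as a clade.
III: derived state '+' in M, Y, and Z only — synapomorphy for {M, Y, Z}.
IV (derived state '+') is shared by Y and Z — a synapomorphy uniting that clade.
V groups B and M, which is incompatible with the clades supported by the remaining characters; treating it as convergent (homoplasy) costs fewer steps than any alternative tree.
VI (derived state '+') is shared by all ingroup taxa — unites the whole ingroup.
Most parsimonious ingroup topology: ((((Z,Y),M),W),B).
B is sister to the clade containing all other ingroup taxa, so it is the earliest-diverging (most basal) ingroup lineage.

B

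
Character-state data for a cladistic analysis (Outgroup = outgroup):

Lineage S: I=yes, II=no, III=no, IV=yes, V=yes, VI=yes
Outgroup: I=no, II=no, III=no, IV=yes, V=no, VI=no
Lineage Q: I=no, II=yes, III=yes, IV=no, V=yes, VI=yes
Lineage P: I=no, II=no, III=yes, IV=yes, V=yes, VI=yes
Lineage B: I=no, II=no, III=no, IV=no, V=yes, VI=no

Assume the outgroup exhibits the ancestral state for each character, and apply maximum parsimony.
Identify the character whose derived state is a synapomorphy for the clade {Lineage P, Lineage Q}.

Character polarity is set by the outgroup: the derived state is whichever differs from the outgroup's state, so for IV the derived state is 'no', and for the remaining characters it is 'yes'.
I: derived state 'yes' in Lineage S only — an autapomorphy, so it tells us nothing about relationships among taxa.
II: derived state 'yes' in Lineage Q only — an autapomorphy, so it tells us nothing about relationships among taxa.
III (derived state 'yes') is shared by Lineage P and Lineage Q — a synapomorphy uniting that clade.
IV (state 'no') occurs in Lineage B and Lineage Q but conflicts with the nesting implied by the other characters — most parsimoniously interpreted as homoplasy.
V (derived state 'yes') is shared by all ingroup taxa — unites the whole ingroup.
VI (derived state 'yes') is shared by Lineage P, Lineage Q, and Lineage S — a synapomorphy uniting that clade.
Most parsimonious ingroup topology: (((Lineage Q,Lineage P),Lineage S),Lineage B).
The clade {Lineage P, Lineage Q} is supported by III: its derived state 'yes' occurs in exactly those taxa and in no other taxon (including the outgroup).

III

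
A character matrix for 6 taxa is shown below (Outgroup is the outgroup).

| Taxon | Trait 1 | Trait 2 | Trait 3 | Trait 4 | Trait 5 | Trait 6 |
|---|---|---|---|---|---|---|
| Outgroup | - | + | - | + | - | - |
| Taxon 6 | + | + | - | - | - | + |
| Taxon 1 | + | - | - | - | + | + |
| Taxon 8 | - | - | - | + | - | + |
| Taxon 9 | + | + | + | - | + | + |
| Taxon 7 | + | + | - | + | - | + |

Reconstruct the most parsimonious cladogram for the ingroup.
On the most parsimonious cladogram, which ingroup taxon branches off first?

Taxon 8

Character polarity is set by the outgroup: the derived state is whichever differs from the outgroup's state, so for Trait 2, Trait 4 the derived state is '-', and for the remaining characters it is '+'.
Only Taxon 1, Taxon 6, Taxon 7, and Taxon 9 show the derived state '+' for Trait 1, supporting them as a clade.
Trait 2 (state '-') occurs in Taxon 1 and Taxon 8 but conflicts with the nesting implied by the other characters — most parsimoniously interpreted as homoplasy.
Trait 3: derived state '+' in Taxon 9 only — an autapomorphy, so it tells us nothing about relationships among taxa.
Trait 4: derived state '-' in Taxon 1, Taxon 6, and Taxon 9 only — synapomorphy for {Taxon 1, Taxon 6, Taxon 9}.
Only Taxon 1 and Taxon 9 show the derived state '+' for Trait 5, supporting them as a clade.
Trait 6 (derived state '+') is shared by all ingroup taxa — unites the whole ingroup.
Most parsimonious ingroup topology: (((Taxon 6,(Taxon 1,Taxon 9)),Taxon 7),Taxon 8).
Taxon 8 is sister to the clade containing all other ingroup taxa, so it is the earliest-diverging (most basal) ingroup lineage.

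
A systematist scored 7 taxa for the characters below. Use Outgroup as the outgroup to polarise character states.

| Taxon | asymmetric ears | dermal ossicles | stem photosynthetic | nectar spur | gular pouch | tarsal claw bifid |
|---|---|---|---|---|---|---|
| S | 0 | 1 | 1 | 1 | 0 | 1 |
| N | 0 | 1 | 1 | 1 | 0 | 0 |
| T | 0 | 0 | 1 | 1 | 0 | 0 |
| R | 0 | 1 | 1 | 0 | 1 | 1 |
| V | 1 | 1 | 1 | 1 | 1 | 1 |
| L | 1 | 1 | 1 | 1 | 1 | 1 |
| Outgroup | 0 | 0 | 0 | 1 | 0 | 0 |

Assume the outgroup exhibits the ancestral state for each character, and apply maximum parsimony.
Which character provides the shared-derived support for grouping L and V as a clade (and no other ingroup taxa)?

asymmetric ears

Character polarity is set by the outgroup: the derived state is whichever differs from the outgroup's state, so for nectar spur the derived state is '0', and for the remaining characters it is '1'.
Only L and V show the derived state '1' for asymmetric ears, supporting them as a clade.
dermal ossicles (derived state '1') is shared by L, N, R, S, and V — a synapomorphy uniting that clade.
stem photosynthetic (derived state '1') is shared by all ingroup taxa — unites the whole ingroup.
nectar spur: derived state '0' in R only — an autapomorphy, so it tells us nothing about relationships among taxa.
Only L, R, and V show the derived state '1' for gular pouch, supporting them as a clade.
tarsal claw bifid (derived state '1') is shared by L, R, S, and V — a synapomorphy uniting that clade.
Most parsimonious ingroup topology: ((((R,(L,V)),S),N),T).
The clade {L, V} is supported by asymmetric ears: its derived state '1' occurs in exactly those taxa and in no other taxon (including the outgroup).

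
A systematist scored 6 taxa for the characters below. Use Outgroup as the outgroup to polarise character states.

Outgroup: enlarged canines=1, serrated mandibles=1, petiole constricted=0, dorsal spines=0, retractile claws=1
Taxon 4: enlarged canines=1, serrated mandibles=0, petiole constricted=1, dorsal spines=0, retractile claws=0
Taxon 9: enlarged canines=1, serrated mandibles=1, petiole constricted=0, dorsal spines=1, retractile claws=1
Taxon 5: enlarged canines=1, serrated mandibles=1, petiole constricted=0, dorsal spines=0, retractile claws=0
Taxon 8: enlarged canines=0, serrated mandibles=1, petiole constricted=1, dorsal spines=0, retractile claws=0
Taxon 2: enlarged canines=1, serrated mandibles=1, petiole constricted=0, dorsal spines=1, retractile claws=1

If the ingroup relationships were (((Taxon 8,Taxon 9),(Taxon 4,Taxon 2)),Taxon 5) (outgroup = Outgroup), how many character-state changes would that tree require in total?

9

Map each character onto (((Taxon 8,Taxon 9),(Taxon 4,Taxon 2)),Taxon 5) (rooted by Outgroup) and count the minimum state changes it requires (Fitch parsimony):
enlarged canines: 1; serrated mandibles: 1; petiole constricted: 2; dorsal spines: 2; retractile claws: 3.
Total tree length = 9.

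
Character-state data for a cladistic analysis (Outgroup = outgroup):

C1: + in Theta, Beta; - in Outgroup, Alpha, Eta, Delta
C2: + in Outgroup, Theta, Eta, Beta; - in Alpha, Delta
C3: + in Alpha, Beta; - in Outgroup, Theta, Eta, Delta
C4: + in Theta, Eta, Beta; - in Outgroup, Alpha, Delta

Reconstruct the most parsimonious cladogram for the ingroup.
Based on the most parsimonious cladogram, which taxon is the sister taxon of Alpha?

Character polarity is set by the outgroup: the derived state is whichever differs from the outgroup's state, so for C2 the derived state is '-', and for the remaining characters it is '+'.
C1: derived state '+' in Beta and Theta only — synapomorphy for {Beta, Theta}.
C2 (derived state '-') is shared by Alpha and Delta — a synapomorphy uniting that clade.
C3 groups Alpha and Beta, which is incompatible with the clades supported by the remaining characters; treating it as convergent (homoplasy) costs fewer steps than any alternative tree.
C4 (derived state '+') is shared by Beta, Eta, and Theta — a synapomorphy uniting that clade.
Most parsimonious ingroup topology: ((Alpha,Delta),((Theta,Beta),Eta)).
Alpha and Delta form a cherry on this tree, so they are sister taxa.

Delta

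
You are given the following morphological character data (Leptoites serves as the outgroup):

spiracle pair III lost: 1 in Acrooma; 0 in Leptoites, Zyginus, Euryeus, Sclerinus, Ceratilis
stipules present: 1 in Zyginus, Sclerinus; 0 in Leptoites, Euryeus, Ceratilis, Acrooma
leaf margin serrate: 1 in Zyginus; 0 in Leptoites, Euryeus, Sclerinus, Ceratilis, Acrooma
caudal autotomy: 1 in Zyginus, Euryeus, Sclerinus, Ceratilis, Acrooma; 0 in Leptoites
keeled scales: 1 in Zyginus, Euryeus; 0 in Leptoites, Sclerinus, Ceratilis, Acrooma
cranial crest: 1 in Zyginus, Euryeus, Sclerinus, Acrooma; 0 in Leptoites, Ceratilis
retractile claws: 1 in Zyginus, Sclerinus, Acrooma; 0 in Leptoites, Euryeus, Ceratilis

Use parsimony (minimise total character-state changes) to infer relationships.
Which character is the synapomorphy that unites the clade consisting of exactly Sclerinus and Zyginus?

stipules present

The outgroup has state '0' for every character, so '1' is the derived state throughout.
spiracle pair III lost (derived state '1') is unique to Acrooma (autapomorphy; uninformative for grouping).
stipules present: derived state '1' in Sclerinus and Zyginus only — synapomorphy for {Sclerinus, Zyginus}.
leaf margin serrate: derived state '1' in Zyginus only — an autapomorphy, so it tells us nothing about relationships among taxa.
caudal autotomy (derived state '1') is shared by all ingroup taxa — unites the whole ingroup.
keeled scales groups Euryeus and Zyginus, which is incompatible with the clades supported by the remaining characters; treating it as convergent (homoplasy) costs fewer steps than any alternative tree.
Only Acrooma, Euryeus, Sclerinus, and Zyginus show the derived state '1' for cranial crest, supporting them as a clade.
retractile claws: derived state '1' in Acrooma, Sclerinus, and Zyginus only — synapomorphy for {Acrooma, Sclerinus, Zyginus}.
Most parsimonious ingroup topology: ((((Zyginus,Sclerinus),Acrooma),Euryeus),Ceratilis).
The clade {Sclerinus, Zyginus} is supported by stipules present: its derived state '1' occurs in exactly those taxa and in no other taxon (including the outgroup).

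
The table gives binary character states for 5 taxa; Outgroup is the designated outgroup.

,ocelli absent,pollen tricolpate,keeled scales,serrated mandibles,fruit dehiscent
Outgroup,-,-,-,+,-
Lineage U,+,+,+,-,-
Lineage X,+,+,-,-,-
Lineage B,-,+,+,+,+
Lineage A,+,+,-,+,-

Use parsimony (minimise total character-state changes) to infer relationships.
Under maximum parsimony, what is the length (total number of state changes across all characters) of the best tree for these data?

Character polarity is set by the outgroup: the derived state is whichever differs from the outgroup's state, so for serrated mandibles the derived state is '-', and for the remaining characters it is '+'.
Only Lineage A, Lineage U, and Lineage X show the derived state '+' for ocelli absent, supporting them as a clade.
pollen tricolpate (derived state '+') is shared by all ingroup taxa — unites the whole ingroup.
keeled scales groups Lineage B and Lineage U, which is incompatible with the clades supported by the remaining characters; treating it as convergent (homoplasy) costs fewer steps than any alternative tree.
serrated mandibles (derived state '-') is shared by Lineage U and Lineage X — a synapomorphy uniting that clade.
fruit dehiscent (derived state '+') is unique to Lineage B (autapomorphy; uninformative for grouping).
Most parsimonious ingroup topology: (((Lineage U,Lineage X),Lineage A),Lineage B).
Changes per character on this tree: ocelli absent: 1; pollen tricolpate: 1; keeled scales: 2; serrated mandibles: 1; fruit dehiscent: 1.
Total = 6.

6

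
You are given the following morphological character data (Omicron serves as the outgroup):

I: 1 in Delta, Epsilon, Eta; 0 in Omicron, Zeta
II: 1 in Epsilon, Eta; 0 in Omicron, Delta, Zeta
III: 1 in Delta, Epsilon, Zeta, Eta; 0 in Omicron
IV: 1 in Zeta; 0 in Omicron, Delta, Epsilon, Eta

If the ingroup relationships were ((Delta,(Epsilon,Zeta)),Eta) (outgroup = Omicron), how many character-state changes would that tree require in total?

Map each character onto ((Delta,(Epsilon,Zeta)),Eta) (rooted by Omicron) and count the minimum state changes it requires (Fitch parsimony):
I: 2; II: 2; III: 1; IV: 1.
Total tree length = 6.

6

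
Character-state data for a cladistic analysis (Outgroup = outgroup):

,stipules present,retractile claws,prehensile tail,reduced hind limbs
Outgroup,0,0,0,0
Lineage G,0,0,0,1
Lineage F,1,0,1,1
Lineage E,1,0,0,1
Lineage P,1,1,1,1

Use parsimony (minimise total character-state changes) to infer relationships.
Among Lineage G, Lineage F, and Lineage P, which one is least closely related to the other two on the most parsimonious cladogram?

The outgroup has state '0' for every character, so '1' is the derived state throughout.
stipules present: derived state '1' in Lineage E, Lineage F, and Lineage P only — synapomorphy for {Lineage E, Lineage F, Lineage P}.
retractile claws (derived state '1') is unique to Lineage P (autapomorphy; uninformative for grouping).
Only Lineage F and Lineage P show the derived state '1' for prehensile tail, supporting them as a clade.
All ingroup taxa share the derived state '1' for reduced hind limbs; it defines the ingroup but does not resolve relationships within it.
Most parsimonious ingroup topology: (Lineage G,((Lineage F,Lineage P),Lineage E)).
Lineage P and Lineage F share a more recent common ancestor with each other than either does with Lineage G, so Lineage G is the least closely related of the three.

Lineage G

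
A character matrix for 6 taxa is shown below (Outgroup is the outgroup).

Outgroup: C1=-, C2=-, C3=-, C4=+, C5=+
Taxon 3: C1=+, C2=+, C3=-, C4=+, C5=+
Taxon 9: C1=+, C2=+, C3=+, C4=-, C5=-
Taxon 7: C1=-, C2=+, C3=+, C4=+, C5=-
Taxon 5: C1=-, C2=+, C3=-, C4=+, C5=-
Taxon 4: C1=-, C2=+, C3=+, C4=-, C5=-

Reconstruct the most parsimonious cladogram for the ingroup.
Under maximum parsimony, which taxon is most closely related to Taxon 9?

Taxon 4

Character polarity is set by the outgroup: the derived state is whichever differs from the outgroup's state, so for C4, C5 the derived state is '-', and for the remaining characters it is '+'.
C1 groups Taxon 3 and Taxon 9, which is incompatible with the clades supported by the remaining characters; treating it as convergent (homoplasy) costs fewer steps than any alternative tree.
All ingroup taxa share the derived state '+' for C2; it defines the ingroup but does not resolve relationships within it.
C3: derived state '+' in Taxon 4, Taxon 7, and Taxon 9 only — synapomorphy for {Taxon 4, Taxon 7, Taxon 9}.
Only Taxon 4 and Taxon 9 show the derived state '-' for C4, supporting them as a clade.
C5: derived state '-' in Taxon 4, Taxon 5, Taxon 7, and Taxon 9 only — synapomorphy for {Taxon 4, Taxon 5, Taxon 7, Taxon 9}.
Most parsimonious ingroup topology: (Taxon 3,(((Taxon 9,Taxon 4),Taxon 7),Taxon 5)).
Taxon 9 and Taxon 4 form a cherry on this tree, so they are sister taxa.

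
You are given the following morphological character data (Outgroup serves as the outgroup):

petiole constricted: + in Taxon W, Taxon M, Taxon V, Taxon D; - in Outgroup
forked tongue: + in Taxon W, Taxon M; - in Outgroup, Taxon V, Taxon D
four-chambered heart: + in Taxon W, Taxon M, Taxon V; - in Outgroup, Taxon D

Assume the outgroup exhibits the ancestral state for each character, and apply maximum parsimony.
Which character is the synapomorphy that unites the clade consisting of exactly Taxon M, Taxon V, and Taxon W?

four-chambered heart

The outgroup has state '-' for every character, so '+' is the derived state throughout.
All ingroup taxa share the derived state '+' for petiole constricted; it defines the ingroup but does not resolve relationships within it.
forked tongue: derived state '+' in Taxon M and Taxon W only — synapomorphy for {Taxon M, Taxon W}.
Only Taxon M, Taxon V, and Taxon W show the derived state '+' for four-chambered heart, supporting them as a clade.
Most parsimonious ingroup topology: (((Taxon W,Taxon M),Taxon V),Taxon D).
The clade {Taxon M, Taxon V, Taxon W} is supported by four-chambered heart: its derived state '+' occurs in exactly those taxa and in no other taxon (including the outgroup).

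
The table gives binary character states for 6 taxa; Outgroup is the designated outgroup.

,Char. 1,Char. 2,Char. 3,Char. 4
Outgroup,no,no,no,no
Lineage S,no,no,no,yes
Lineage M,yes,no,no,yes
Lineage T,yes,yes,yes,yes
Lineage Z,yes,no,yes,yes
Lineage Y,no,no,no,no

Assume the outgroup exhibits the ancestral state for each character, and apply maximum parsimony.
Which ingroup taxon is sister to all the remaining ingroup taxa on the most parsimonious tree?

The outgroup has state 'no' for every character, so 'yes' is the derived state throughout.
Char. 1: derived state 'yes' in Lineage M, Lineage T, and Lineage Z only — synapomorphy for {Lineage M, Lineage T, Lineage Z}.
Char. 2: derived state 'yes' in Lineage T only — an autapomorphy, so it tells us nothing about relationships among taxa.
Char. 3 (derived state 'yes') is shared by Lineage T and Lineage Z — a synapomorphy uniting that clade.
Char. 4: derived state 'yes' in Lineage M, Lineage S, Lineage T, and Lineage Z only — synapomorphy for {Lineage M, Lineage S, Lineage T, Lineage Z}.
Most parsimonious ingroup topology: ((Lineage S,(Lineage M,(Lineage T,Lineage Z))),Lineage Y).
Lineage Y is sister to the clade containing all other ingroup taxa, so it is the earliest-diverging (most basal) ingroup lineage.

Lineage Y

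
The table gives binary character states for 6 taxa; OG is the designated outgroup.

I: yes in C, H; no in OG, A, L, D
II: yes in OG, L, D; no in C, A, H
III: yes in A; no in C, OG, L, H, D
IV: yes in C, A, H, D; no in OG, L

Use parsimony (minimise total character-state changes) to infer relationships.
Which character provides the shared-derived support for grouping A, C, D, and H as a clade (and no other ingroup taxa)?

IV

Character polarity is set by the outgroup: the derived state is whichever differs from the outgroup's state, so for II the derived state is 'no', and for the remaining characters it is 'yes'.
I: derived state 'yes' in C and H only — synapomorphy for {C, H}.
Only A, C, and H show the derived state 'no' for II, supporting them as a clade.
III (derived state 'yes') is unique to A (autapomorphy; uninformative for grouping).
IV (derived state 'yes') is shared by A, C, D, and H — a synapomorphy uniting that clade.
Most parsimonious ingroup topology: (((A,(H,C)),D),L).
The clade {A, C, D, H} is supported by IV: its derived state 'yes' occurs in exactly those taxa and in no other taxon (including the outgroup).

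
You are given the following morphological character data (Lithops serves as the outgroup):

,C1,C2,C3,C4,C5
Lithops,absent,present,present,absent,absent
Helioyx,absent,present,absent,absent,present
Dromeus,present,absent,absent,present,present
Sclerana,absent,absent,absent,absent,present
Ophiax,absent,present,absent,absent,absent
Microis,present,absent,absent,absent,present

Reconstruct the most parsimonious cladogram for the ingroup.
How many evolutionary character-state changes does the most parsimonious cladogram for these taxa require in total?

5

Character polarity is set by the outgroup: the derived state is whichever differs from the outgroup's state, so for C2, C3 the derived state is 'absent', and for the remaining characters it is 'present'.
Only Dromeus and Microis show the derived state 'present' for C1, supporting them as a clade.
C2: derived state 'absent' in Dromeus, Microis, and Sclerana only — synapomorphy for {Dromeus, Microis, Sclerana}.
C3 (derived state 'absent') is shared by all ingroup taxa — unites the whole ingroup.
C4 (derived state 'present') is unique to Dromeus (autapomorphy; uninformative for grouping).
C5 (derived state 'present') is shared by Dromeus, Helioyx, Microis, and Sclerana — a synapomorphy uniting that clade.
Most parsimonious ingroup topology: ((Helioyx,((Dromeus,Microis),Sclerana)),Ophiax).
Changes per character on this tree: C1: 1; C2: 1; C3: 1; C4: 1; C5: 1.
Total = 5.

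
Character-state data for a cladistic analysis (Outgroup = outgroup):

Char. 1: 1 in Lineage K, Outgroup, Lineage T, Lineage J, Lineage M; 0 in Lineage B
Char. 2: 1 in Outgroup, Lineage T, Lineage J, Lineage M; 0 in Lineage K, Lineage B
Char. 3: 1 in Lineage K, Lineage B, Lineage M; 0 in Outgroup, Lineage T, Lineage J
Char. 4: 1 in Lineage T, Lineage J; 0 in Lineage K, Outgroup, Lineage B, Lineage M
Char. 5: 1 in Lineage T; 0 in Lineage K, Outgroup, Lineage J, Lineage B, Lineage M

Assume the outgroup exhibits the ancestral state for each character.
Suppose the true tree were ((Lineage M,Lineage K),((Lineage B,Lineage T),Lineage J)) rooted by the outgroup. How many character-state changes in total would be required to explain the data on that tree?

8

Map each character onto ((Lineage M,Lineage K),((Lineage B,Lineage T),Lineage J)) (rooted by Outgroup) and count the minimum state changes it requires (Fitch parsimony):
Char. 1: 1; Char. 2: 2; Char. 3: 2; Char. 4: 2; Char. 5: 1.
Total tree length = 8.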